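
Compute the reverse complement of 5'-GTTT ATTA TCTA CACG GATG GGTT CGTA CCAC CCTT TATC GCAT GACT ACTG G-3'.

5'-CCAGTAGTCATGCGATAAAGGGTGGTACGAACCCATCCGTGTAGATAATAAAC-3'

Reading the sequence 3'→5' and pairing each base (A↔T, G↔C) gives the reverse complement directly.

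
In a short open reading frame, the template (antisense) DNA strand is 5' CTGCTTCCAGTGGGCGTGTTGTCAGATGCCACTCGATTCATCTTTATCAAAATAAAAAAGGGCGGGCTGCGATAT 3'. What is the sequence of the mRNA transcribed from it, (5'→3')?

5'-AUAUCGCAGCCCGCCCUUUUUUAUUUUGAUAAAGAUGAAUCGAGUGGCAUCUGACAACACGCCCACUGGAAGCAG-3'

RNA polymerase reads the template 3'→5' and synthesizes mRNA 5'→3' by base-pairing (A→U, T→A, G↔C). The complement of the template is GACGAAGGTCACCCGCACAACAGTCTACGGTGAGCTAAGTAGAAATAGTTTTATTTTTTCCCGCCCGACGCTATA; antiparallel, so 5'→3' the coding strand is ATATCGCAGCCCGCCCTTTTTTATTTTGATAAAGATGAATCGAGTGGCATCTGACAACACGCCCACTGGAAGCAG. Replace T with U for the mRNA.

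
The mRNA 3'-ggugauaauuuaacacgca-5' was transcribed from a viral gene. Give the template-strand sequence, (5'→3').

5'-CCACTATTAAATTGTGCGT-3'

Written 5'→3' the mRNA is ACGCACAAUUUAAUAGUGG, so the coding DNA strand is ACGCACAATTTAATAGTGG. The template is its reverse complement.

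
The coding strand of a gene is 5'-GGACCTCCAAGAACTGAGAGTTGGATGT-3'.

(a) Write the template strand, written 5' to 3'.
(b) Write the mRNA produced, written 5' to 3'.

(a) The template strand is the reverse complement of the coding strand: complement CCTGGAGGTTCTTGACTCTCAACCTACA, then reverse.
(b) mRNA matches the coding strand with T→U.

(a) 5'-ACATCCAACTCTCAGTTCTTGGAGGTCC-3'
(b) 5'-GGACCUCCAAGAACUGAGAGUUGGAUGU-3'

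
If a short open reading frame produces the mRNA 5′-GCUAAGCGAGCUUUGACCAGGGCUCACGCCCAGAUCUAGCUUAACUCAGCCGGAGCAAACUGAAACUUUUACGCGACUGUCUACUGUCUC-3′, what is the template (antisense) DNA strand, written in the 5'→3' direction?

Replace U with T to get the coding DNA strand: GCTAAGCGAGCTTTGACCAGGGCTCACGCCCAGATCTAGCTTAACTCAGCCGGAGCAAACTGAAACTTTTACGCGACTGTCTACTGTCTC. The template strand is its reverse complement (complement CGATTCGCTCGAAACTGGTCCCGAGTGCGGGTCTAGATCGAATTGAGTCGGCCTCGTTTGACTTTGAAAATGCGCTGACAGATGACAGAG, then reverse).

5'-GAGACAGTAGACAGTCGCGTAAAAGTTTCAGTTTGCTCCGGCTGAGTTAAGCTAGATCTGGGCGTGAGCCCTGGTCAAAGCTCGCTTAGC-3'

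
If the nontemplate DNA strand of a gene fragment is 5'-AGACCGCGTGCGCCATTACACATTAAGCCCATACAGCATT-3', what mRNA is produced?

The mRNA is synthesized from the template strand, so it matches the coding strand with T replaced by U.

5'-AGACCGCGUGCGCCAUUACACAUUAAGCCCAUACAGCAUU-3'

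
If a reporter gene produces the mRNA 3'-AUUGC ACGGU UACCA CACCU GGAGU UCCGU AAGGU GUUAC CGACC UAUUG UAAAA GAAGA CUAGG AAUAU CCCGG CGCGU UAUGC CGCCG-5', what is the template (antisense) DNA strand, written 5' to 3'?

Written 5'→3' the mRNA is GCCGCCGUAUUGCGCGGCCCUAUAAGGAUCAGAAGAAAAUGUUAUCCAGCCAUUGUGGAAUGCCUUGAGGUCCACACCAUUGGCACGUUA, so the coding DNA strand is GCCGCCGTATTGCGCGGCCCTATAAGGATCAGAAGAAAATGTTATCCAGCCATTGTGGAATGCCTTGAGGTCCACACCATTGGCACGTTA. The template is its reverse complement.

5'-TAACGTGCCAATGGTGTGGACCTCAAGGCATTCCACAATGGCTGGATAACATTTTCTTCTGATCCTTATAGGGCCGCGCAATACGGCGGC-3'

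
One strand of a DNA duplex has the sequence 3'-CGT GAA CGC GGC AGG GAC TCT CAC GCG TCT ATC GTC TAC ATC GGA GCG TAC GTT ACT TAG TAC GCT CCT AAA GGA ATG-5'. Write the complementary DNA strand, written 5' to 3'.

The strand is given 3'→5', so its complement runs 5'→3' in the same left-to-right order: pair each base A↔T, G↔C.

5′-GCACTTGCGCCGTCCCTGAGAGTGCGCAGATAGCAGATGTAGCCTCGCATGCAATGAATCATGCGAGGATTTCCTTAC-3′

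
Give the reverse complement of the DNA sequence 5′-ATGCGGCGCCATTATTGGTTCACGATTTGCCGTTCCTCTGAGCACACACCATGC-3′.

Reading the sequence 3'→5' and pairing each base (A↔T, G↔C) gives the reverse complement directly.

5'-GCATGGTGTGTGCTCAGAGGAACGGCAAATCGTGAACCAATAATGGCGCCGCAT-3'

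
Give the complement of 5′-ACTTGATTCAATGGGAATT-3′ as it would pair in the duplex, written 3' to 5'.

Base-pairing A↔T, G↔C gives the complement. The complementary strand is antiparallel, so paired with a 5'→3' strand it runs 3'→5'.

3'-TGAACTAAGTTACCCTTAA-5'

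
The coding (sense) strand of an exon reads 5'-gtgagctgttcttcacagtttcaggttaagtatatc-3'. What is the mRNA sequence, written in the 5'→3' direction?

5'-GUGAGCUGUUCUUCACAGUUUCAGGUUAAGUAUAUC-3'

The mRNA is synthesized from the template strand, so it matches the coding strand with T replaced by U.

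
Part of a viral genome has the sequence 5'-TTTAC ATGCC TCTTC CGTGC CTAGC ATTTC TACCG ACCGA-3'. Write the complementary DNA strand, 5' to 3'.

5'-TCGGTCGGTAGAAATGCTAGGCACGGAAGAGGCATGTAAA-3'

Pairing A↔T and G↔C gives AAATGTACGGAGAAGGCACGGATCGTAAAGATGGCTGGCT, running 3'→5'. Reverse for the 5'→3' convention.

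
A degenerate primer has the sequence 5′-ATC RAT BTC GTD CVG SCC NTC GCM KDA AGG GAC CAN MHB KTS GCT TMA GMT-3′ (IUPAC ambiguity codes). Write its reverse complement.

5'-AKCTKAAGCSAMVDKNTGGTCCCTTHMKGCGANGGSCBGHACGAVATYGAT-3'

Standard pairs A↔T, G↔C; ambiguity codes pair R↔Y, M↔K, S↔S, B↔V, D↔H, N↔N. Complement (TAGYTAVAGCAHGBCSGGNAGCGKMHTTCCCTGGTNKDVMASCGAAKTCKA), then reverse for 5'→3'.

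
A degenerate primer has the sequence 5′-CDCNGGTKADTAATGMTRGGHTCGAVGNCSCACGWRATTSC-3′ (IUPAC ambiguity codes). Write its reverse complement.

5′-GSAATYWCGTGSGNCBTCGADCCYAKCATTAHTMACCNGHG-3′

Standard pairs A↔T, G↔C; ambiguity codes pair R↔Y, M↔K, W↔W, S↔S, D↔H, V↔B, N↔N. Complement (GHGNCCAMTHATTACKAYCCDAGCTBCNGSGTGCWYTAASG), then reverse for 5'→3'.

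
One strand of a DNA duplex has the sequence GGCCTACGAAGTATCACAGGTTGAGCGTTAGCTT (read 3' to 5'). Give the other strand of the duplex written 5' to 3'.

5'-CCGGATGCTTCATAGTGTCCAACTCGCAATCGAA-3'

The strand is given 3'→5', so its complement runs 5'→3' in the same left-to-right order: pair each base A↔T, G↔C.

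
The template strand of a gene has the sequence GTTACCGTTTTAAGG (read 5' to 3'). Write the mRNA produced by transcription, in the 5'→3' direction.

5'-CCUUAAAACGGUAAC-3'

RNA polymerase reads the template 3'→5' and synthesizes mRNA 5'→3' by base-pairing (A→U, T→A, G↔C). The complement of the template is CAATGGCAAAATTCC; antiparallel, so 5'→3' the coding strand is CCTTAAAACGGTAAC. Replace T with U for the mRNA.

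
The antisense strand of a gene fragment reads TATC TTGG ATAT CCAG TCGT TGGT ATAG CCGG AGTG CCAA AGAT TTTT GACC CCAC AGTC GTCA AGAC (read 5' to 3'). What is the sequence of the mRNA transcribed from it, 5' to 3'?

RNA polymerase reads the template 3'→5' and synthesizes mRNA 5'→3' by base-pairing (A→U, T→A, G↔C). The complement of the template is ATAGAACCTATAGGTCAGCAACCATATCGGCCTCACGGTTTCTAAAAACTGGGGTGTCAGCAGTTCTG; antiparallel, so 5'→3' the coding strand is GTCTTGACGACTGTGGGGTCAAAAATCTTTGGCACTCCGGCTATACCAACGACTGGATATCCAAGATA. Replace T with U for the mRNA.

5'-GUCUUGACGACUGUGGGGUCAAAAAUCUUUGGCACUCCGGCUAUACCAACGACUGGAUAUCCAAGAUA-3'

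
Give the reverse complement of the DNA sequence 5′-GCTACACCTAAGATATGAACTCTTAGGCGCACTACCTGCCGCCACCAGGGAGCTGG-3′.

5′-CCAGCTCCCTGGTGGCGGCAGGTAGTGCGCCTAAGAGTTCATATCTTAGGTGTAGC-3′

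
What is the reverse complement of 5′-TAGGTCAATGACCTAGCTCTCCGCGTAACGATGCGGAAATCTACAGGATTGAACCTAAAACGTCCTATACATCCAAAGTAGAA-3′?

5'-TTCTACTTTGGATGTATAGGACGTTTTAGGTTCAATCCTGTAGATTTCCGCATCGTTACGCGGAGAGCTAGGTCATTGACCTA-3'

Reading the sequence 3'→5' and pairing each base (A↔T, G↔C) gives the reverse complement directly.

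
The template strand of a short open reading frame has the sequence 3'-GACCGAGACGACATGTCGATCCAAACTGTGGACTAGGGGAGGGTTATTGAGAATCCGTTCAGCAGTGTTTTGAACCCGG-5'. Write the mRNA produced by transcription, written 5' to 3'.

Reading the template 3'→5' as shown, RNA polymerase pairs each base (A→U, T→A, G↔C) to build mRNA 5'→3' directly.

5'-CUGGCUCUGCUGUACAGCUAGGUUUGACACCUGAUCCCCUCCCAAUAACUCUUAGGCAAGUCGUCACAAAACUUGGGCC-3'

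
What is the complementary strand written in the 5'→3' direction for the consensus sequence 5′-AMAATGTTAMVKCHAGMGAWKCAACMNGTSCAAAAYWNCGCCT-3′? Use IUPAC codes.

Standard pairs A↔T, G↔C; ambiguity codes pair Y↔R, M↔K, W↔W, S↔S, H↔D, V↔B, N↔N. Complement (TKTTACAATKBMGDTCKCTWMGTTGKNCASGTTTTRWNGCGGA), then reverse for 5'→3'.

5'-AGGCGNWRTTTTGSACNKGTTGMWTCKCTDGMBKTAACATTKT-3'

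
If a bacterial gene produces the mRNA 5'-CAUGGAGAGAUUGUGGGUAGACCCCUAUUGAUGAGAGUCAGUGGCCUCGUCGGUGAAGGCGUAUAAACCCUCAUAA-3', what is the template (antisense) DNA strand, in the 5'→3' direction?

5'-TTATGAGGGTTTATACGCCTTCACCGACGAGGCCACTGACTCTCATCAATAGGGGTCTACCCACAATCTCTCCATG-3'

Replace U with T to get the coding DNA strand: CATGGAGAGATTGTGGGTAGACCCCTATTGATGAGAGTCAGTGGCCTCGTCGGTGAAGGCGTATAAACCCTCATAA. The template strand is its reverse complement (complement GTACCTCTCTAACACCCATCTGGGGATAACTACTCTCAGTCACCGGAGCAGCCACTTCCGCATATTTGGGAGTATT, then reverse).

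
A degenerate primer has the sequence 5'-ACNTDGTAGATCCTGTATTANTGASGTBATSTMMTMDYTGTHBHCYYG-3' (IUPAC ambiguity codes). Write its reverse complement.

Standard pairs A↔T, G↔C; ambiguity codes pair Y↔R, M↔K, S↔S, B↔V, D↔H, N↔N. Complement (TGNAHCATCTAGGACATAATNACTSCAVTASAKKAKHRACADVDGRRC), then reverse for 5'→3'.

5'-CRRGDVDACARHKAKKASATVACSTCANTAATACAGGATCTACHANGT-3'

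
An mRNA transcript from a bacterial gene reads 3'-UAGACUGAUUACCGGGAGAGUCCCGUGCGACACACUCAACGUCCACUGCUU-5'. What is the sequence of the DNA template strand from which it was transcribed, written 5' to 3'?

5'-ATCTGACTAATGGCCCTCTCAGGGCACGCTGTGTGAGTTGCAGGTGACGAA-3'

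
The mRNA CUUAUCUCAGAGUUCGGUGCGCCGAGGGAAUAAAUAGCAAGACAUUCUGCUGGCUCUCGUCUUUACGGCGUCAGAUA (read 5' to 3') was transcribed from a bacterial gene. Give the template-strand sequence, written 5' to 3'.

5'-TATCTGACGCCGTAAAGACGAGAGCCAGCAGAATGTCTTGCTATTTATTCCCTCGGCGCACCGAACTCTGAGATAAG-3'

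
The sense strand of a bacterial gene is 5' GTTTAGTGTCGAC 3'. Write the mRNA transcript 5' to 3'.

The mRNA is synthesized from the template strand, so it matches the coding strand with T replaced by U.

5'-GUUUAGUGUCGAC-3'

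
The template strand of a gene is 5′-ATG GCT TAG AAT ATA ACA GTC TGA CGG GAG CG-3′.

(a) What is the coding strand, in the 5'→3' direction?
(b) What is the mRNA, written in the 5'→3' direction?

(a) 5′-CGCTCCCGTCAGACTGTTATATTCTAAGCCAT-3′
(b) 5′-CGCUCCCGUCAGACUGUUAUAUUCUAAGCCAU-3′

(a) The coding strand is the reverse complement of the template: complement TACCGAATCTTATATTGTCAGACTGCCCTCGC, then reverse.
(b) mRNA has the coding-strand sequence with T→U.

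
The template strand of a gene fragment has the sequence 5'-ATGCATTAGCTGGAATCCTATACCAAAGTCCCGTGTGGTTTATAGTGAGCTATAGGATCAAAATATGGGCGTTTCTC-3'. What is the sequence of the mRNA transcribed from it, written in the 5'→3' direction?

The mRNA has the sequence of the coding strand (reverse complement of the template) with T→U. Reverse complement of ATGCATTAGCTGGAATCCTATACCAAAGTCCCGTGTGGTTTATAGTGAGCTATAGGATCAAAATATGGGCGTTTCTC is GAGAAACGCCCATATTTTGATCCTATAGCTCACTATAAACCACACGGGACTTTGGTATAGGATTCCAGCTAATGCAT; then T→U.

5'-GAGAAACGCCCAUAUUUUGAUCCUAUAGCUCACUAUAAACCACACGGGACUUUGGUAUAGGAUUCCAGCUAAUGCAU-3'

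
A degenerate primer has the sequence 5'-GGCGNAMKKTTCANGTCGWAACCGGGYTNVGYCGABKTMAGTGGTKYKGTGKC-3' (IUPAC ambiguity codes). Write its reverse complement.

5'-GMCACMRMACCACTKAMVTCGRCBNARCCCGGTTWCGACNTGAAMMKTNCGCC-3'

Standard pairs A↔T, G↔C; ambiguity codes pair Y↔R, M↔K, W↔W, B↔V, N↔N. Complement (CCGCNTKMMAAGTNCAGCWTTGGCCCRANBCRGCTVMAKTCACCAMRMCACMG), then reverse for 5'→3'.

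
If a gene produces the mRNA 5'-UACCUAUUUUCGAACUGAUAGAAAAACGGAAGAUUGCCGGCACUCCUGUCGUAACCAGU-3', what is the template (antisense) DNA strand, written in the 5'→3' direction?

Replace U with T to get the coding DNA strand: TACCTATTTTCGAACTGATAGAAAAACGGAAGATTGCCGGCACTCCTGTCGTAACCAGT. The template strand is its reverse complement (complement ATGGATAAAAGCTTGACTATCTTTTTGCCTTCTAACGGCCGTGAGGACAGCATTGGTCA, then reverse).

5'-ACTGGTTACGACAGGAGTGCCGGCAATCTTCCGTTTTTCTATCAGTTCGAAAATAGGTA-3'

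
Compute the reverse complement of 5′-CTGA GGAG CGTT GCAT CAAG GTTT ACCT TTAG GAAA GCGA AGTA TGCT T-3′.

Reading the sequence 3'→5' and pairing each base (A↔T, G↔C) gives the reverse complement directly.

5'-AAGCATACTTCGCTTTCCTAAAGGTAAACCTTGATGCAACGCTCCTCAG-3'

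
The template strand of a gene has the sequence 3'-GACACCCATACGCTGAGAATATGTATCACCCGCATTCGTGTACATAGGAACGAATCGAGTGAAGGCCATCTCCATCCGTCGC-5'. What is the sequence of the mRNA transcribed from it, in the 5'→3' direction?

Reading the template 3'→5' as shown, RNA polymerase pairs each base (A→U, T→A, G↔C) to build mRNA 5'→3' directly.

5′-CUGUGGGUAUGCGACUCUUAUACAUAGUGGGCGUAAGCACAUGUAUCCUUGCUUAGCUCACUUCCGGUAGAGGUAGGCAGCG-3′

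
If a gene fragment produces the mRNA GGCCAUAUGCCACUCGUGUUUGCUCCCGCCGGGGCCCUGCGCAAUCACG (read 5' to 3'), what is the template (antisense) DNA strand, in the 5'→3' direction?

Replace U with T to get the coding DNA strand: GGCCATATGCCACTCGTGTTTGCTCCCGCCGGGGCCCTGCGCAATCACG. The template strand is its reverse complement (complement CCGGTATACGGTGAGCACAAACGAGGGCGGCCCCGGGACGCGTTAGTGC, then reverse).

5'-CGTGATTGCGCAGGGCCCCGGCGGGAGCAAACACGAGTGGCATATGGCC-3'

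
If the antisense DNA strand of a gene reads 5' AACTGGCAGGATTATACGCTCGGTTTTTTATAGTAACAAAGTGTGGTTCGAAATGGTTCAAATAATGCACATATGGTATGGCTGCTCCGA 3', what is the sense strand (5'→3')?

5'-TCGGAGCAGCCATACCATATGTGCATTATTTGAACCATTTCGAACCACACTTTGTTACTATAAAAAACCGAGCGTATAATCCTGCCAGTT-3'

The coding strand is complementary and antiparallel to the template: take the complement (A↔T, G↔C) and reverse.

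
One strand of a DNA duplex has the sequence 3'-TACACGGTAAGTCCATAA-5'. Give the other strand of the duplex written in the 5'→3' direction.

The strand is given 3'→5', so its complement runs 5'→3' in the same left-to-right order: pair each base A↔T, G↔C.

5'-ATGTGCCATTCAGGTATT-3'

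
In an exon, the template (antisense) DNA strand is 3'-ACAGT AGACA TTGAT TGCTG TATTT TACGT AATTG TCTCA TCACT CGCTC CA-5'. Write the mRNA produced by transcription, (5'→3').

5'-UGUCAUCUGUAACUAACGACAUAAAAUGCAUUAACAGAGUAGUGAGCGAGGU-3'

Reading the template 3'→5' as shown, RNA polymerase pairs each base (A→U, T→A, G↔C) to build mRNA 5'→3' directly.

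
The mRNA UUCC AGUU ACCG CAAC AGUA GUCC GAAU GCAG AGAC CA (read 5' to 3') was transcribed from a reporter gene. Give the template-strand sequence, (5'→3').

Replace U with T to get the coding DNA strand: TTCCAGTTACCGCAACAGTAGTCCGAATGCAGAGACCA. The template strand is its reverse complement (complement AAGGTCAATGGCGTTGTCATCAGGCTTACGTCTCTGGT, then reverse).

5'-TGGTCTCTGCATTCGGACTACTGTTGCGGTAACTGGAA-3'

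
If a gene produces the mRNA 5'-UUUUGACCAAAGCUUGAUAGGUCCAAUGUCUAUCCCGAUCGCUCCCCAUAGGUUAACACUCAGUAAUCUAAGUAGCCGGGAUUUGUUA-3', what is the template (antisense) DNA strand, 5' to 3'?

5′-TAACAAATCCCGGCTACTTAGATTACTGAGTGTTAACCTATGGGGAGCGATCGGGATAGACATTGGACCTATCAAGCTTTGGTCAAAA-3′

Replace U with T to get the coding DNA strand: TTTTGACCAAAGCTTGATAGGTCCAATGTCTATCCCGATCGCTCCCCATAGGTTAACACTCAGTAATCTAAGTAGCCGGGATTTGTTA. The template strand is its reverse complement (complement AAAACTGGTTTCGAACTATCCAGGTTACAGATAGGGCTAGCGAGGGGTATCCAATTGTGAGTCATTAGATTCATCGGCCCTAAACAAT, then reverse).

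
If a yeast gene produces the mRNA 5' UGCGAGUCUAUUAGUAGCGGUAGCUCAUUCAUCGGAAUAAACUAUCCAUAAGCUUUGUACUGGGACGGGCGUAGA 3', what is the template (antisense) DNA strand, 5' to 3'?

Replace U with T to get the coding DNA strand: TGCGAGTCTATTAGTAGCGGTAGCTCATTCATCGGAATAAACTATCCATAAGCTTTGTACTGGGACGGGCGTAGA. The template strand is its reverse complement (complement ACGCTCAGATAATCATCGCCATCGAGTAAGTAGCCTTATTTGATAGGTATTCGAAACATGACCCTGCCCGCATCT, then reverse).

5'-TCTACGCCCGTCCCAGTACAAAGCTTATGGATAGTTTATTCCGATGAATGAGCTACCGCTACTAATAGACTCGCA-3'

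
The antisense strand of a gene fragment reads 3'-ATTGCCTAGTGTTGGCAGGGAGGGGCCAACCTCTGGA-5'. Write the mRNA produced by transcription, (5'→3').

Reading the template 3'→5' as shown, RNA polymerase pairs each base (A→U, T→A, G↔C) to build mRNA 5'→3' directly.

5′-UAACGGAUCACAACCGUCCCUCCCCGGUUGGAGACCU-3′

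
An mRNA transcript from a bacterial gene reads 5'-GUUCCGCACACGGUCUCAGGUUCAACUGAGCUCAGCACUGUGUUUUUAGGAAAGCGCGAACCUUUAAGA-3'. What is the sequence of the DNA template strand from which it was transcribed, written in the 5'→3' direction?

Replace U with T to get the coding DNA strand: GTTCCGCACACGGTCTCAGGTTCAACTGAGCTCAGCACTGTGTTTTTAGGAAAGCGCGAACCTTTAAGA. The template strand is its reverse complement (complement CAAGGCGTGTGCCAGAGTCCAAGTTGACTCGAGTCGTGACACAAAAATCCTTTCGCGCTTGGAAATTCT, then reverse).

5'-TCTTAAAGGTTCGCGCTTTCCTAAAAACACAGTGCTGAGCTCAGTTGAACCTGAGACCGTGTGCGGAAC-3'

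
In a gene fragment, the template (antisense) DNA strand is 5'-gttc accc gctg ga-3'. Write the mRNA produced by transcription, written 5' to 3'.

The mRNA has the sequence of the coding strand (reverse complement of the template) with T→U. Reverse complement of GTTCACCCGCTGGA is TCCAGCGGGTGAAC; then T→U.

5'-UCCAGCGGGUGAAC-3'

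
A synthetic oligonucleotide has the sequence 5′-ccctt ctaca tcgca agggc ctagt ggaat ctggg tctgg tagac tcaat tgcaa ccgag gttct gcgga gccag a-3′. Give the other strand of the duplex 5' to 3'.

5'-TCTGGCTCCGCAGAACCTCGGTTGCAATTGAGTCTACCAGACCCAGATTCCACTAGGCCCTTGCGATGTAGAAGGG-3'

Pairing A↔T and G↔C gives GGGAAGATGTAGCGTTCCCGGATCACCTTAGACCCAGACCATCTGAGTTAACGTTGGCTCCAAGACGCCTCGGTCT, running 3'→5'. Reverse for the 5'→3' convention.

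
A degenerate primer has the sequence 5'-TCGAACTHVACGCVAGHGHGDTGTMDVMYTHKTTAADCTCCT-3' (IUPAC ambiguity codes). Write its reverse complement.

Standard pairs A↔T, G↔C; ambiguity codes pair Y↔R, M↔K, D↔H, V↔B. Complement (AGCTTGADBTGCGBTCDCDCHACAKHBKRADMAATTHGAGGA), then reverse for 5'→3'.

5'-AGGAGHTTAAMDARKBHKACAHCDCDCTBGCGTBDAGTTCGA-3'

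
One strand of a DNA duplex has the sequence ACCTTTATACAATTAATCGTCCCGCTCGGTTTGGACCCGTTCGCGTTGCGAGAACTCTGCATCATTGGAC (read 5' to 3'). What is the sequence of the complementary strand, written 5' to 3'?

Pairing A↔T and G↔C gives TGGAAATATGTTAATTAGCAGGGCGAGCCAAACCTGGGCAAGCGCAACGCTCTTGAGACGTAGTAACCTG, running 3'→5'. Reverse for the 5'→3' convention.

5'-GTCCAATGATGCAGAGTTCTCGCAACGCGAACGGGTCCAAACCGAGCGGGACGATTAATTGTATAAAGGT-3'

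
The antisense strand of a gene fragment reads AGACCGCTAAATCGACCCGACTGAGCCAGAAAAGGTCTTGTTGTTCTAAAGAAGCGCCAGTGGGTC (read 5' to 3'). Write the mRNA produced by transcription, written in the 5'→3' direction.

5'-GACCCACUGGCGCUUCUUUAGAACAACAAGACCUUUUCUGGCUCAGUCGGGUCGAUUUAGCGGUCU-3'

RNA polymerase reads the template 3'→5' and synthesizes mRNA 5'→3' by base-pairing (A→U, T→A, G↔C). The complement of the template is TCTGGCGATTTAGCTGGGCTGACTCGGTCTTTTCCAGAACAACAAGATTTCTTCGCGGTCACCCAG; antiparallel, so 5'→3' the coding strand is GACCCACTGGCGCTTCTTTAGAACAACAAGACCTTTTCTGGCTCAGTCGGGTCGATTTAGCGGTCT. Replace T with U for the mRNA.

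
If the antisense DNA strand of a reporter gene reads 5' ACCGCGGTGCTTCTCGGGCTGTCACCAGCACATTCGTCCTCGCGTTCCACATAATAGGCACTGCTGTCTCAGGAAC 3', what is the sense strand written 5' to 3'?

5'-GTTCCTGAGACAGCAGTGCCTATTATGTGGAACGCGAGGACGAATGTGCTGGTGACAGCCCGAGAAGCACCGCGGT-3'

The coding strand is complementary and antiparallel to the template: take the complement (A↔T, G↔C) and reverse.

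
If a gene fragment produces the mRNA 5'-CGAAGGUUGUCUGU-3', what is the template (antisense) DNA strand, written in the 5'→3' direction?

Replace U with T to get the coding DNA strand: CGAAGGTTGTCTGT. The template strand is its reverse complement (complement GCTTCCAACAGACA, then reverse).

5'-ACAGACAACCTTCG-3'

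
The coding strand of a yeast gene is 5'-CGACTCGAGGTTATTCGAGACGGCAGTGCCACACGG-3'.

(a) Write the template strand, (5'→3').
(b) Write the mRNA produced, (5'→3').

(a) The template strand is the reverse complement of the coding strand: complement GCTGAGCTCCAATAAGCTCTGCCGTCACGGTGTGCC, then reverse.
(b) mRNA matches the coding strand with T→U.

(a) 5′-CCGTGTGGCACTGCCGTCTCGAATAACCTCGAGTCG-3′
(b) 5'-CGACUCGAGGUUAUUCGAGACGGCAGUGCCACACGG-3'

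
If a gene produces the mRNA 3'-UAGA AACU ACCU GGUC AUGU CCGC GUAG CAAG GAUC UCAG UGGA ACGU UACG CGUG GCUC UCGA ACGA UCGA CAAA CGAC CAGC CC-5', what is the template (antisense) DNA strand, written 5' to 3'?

Written 5'→3' the mRNA is CCCGACCAGCAAACAGCUAGCAAGCUCUCGGUGCGCAUUGCAAGGUGACUCUAGGAACGAUGCGCCUGUACUGGUCCAUCAAAGAU, so the coding DNA strand is CCCGACCAGCAAACAGCTAGCAAGCTCTCGGTGCGCATTGCAAGGTGACTCTAGGAACGATGCGCCTGTACTGGTCCATCAAAGAT. The template is its reverse complement.

5'-ATCTTTGATGGACCAGTACAGGCGCATCGTTCCTAGAGTCACCTTGCAATGCGCACCGAGAGCTTGCTAGCTGTTTGCTGGTCGGG-3'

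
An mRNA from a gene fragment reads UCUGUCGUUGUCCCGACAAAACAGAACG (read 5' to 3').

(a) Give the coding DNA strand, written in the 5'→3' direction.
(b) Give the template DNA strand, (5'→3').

(a) 5'-TCTGTCGTTGTCCCGACAAAACAGAACG-3'
(b) 5′-CGTTCTGTTTTGTCGGGACAACGACAGA-3′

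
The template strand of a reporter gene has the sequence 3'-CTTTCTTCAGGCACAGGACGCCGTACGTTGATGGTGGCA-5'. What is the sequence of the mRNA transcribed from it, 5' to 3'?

5'-GAAAGAAGUCCGUGUCCUGCGGCAUGCAACUACCACCGU-3'

Reading the template 3'→5' as shown, RNA polymerase pairs each base (A→U, T→A, G↔C) to build mRNA 5'→3' directly.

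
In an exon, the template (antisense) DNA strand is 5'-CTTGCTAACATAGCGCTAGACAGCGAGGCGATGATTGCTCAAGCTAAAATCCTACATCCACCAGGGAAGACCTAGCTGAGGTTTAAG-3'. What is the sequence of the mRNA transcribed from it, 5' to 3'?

RNA polymerase reads the template 3'→5' and synthesizes mRNA 5'→3' by base-pairing (A→U, T→A, G↔C). The complement of the template is GAACGATTGTATCGCGATCTGTCGCTCCGCTACTAACGAGTTCGATTTTAGGATGTAGGTGGTCCCTTCTGGATCGACTCCAAATTC; antiparallel, so 5'→3' the coding strand is CTTAAACCTCAGCTAGGTCTTCCCTGGTGGATGTAGGATTTTAGCTTGAGCAATCATCGCCTCGCTGTCTAGCGCTATGTTAGCAAG. Replace T with U for the mRNA.

5'-CUUAAACCUCAGCUAGGUCUUCCCUGGUGGAUGUAGGAUUUUAGCUUGAGCAAUCAUCGCCUCGCUGUCUAGCGCUAUGUUAGCAAG-3'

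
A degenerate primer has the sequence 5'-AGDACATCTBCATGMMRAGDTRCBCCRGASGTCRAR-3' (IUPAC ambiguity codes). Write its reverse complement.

Standard pairs A↔T, G↔C; ambiguity codes pair R↔Y, M↔K, S↔S, B↔V, D↔H. Complement (TCHTGTAGAVGTACKKYTCHAYGVGGYCTSCAGYTY), then reverse for 5'→3'.

5′-YTYGACSTCYGGVGYAHCTYKKCATGVAGATGTHCT-3′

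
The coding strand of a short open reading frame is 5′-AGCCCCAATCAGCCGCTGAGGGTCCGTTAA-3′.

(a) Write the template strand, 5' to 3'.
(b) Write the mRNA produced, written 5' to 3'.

(a) 5′-TTAACGGACCCTCAGCGGCTGATTGGGGCT-3′
(b) 5'-AGCCCCAAUCAGCCGCUGAGGGUCCGUUAA-3'

(a) The template strand is the reverse complement of the coding strand: complement TCGGGGTTAGTCGGCGACTCCCAGGCAATT, then reverse.
(b) mRNA matches the coding strand with T→U.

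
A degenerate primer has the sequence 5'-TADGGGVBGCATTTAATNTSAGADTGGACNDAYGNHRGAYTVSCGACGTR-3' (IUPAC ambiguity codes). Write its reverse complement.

Standard pairs A↔T, G↔C; ambiguity codes pair R↔Y, S↔S, B↔V, D↔H, N↔N. Complement (ATHCCCBVCGTAAATTANASTCTHACCTGNHTRCNDYCTRABSGCTGCAY), then reverse for 5'→3'.

5'-YACGTCGSBARTCYDNCRTHNGTCCAHTCTSANATTAAATGCVBCCCHTA-3'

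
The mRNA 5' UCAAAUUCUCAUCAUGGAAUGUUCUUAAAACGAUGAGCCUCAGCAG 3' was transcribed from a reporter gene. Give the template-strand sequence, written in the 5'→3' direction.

Replace U with T to get the coding DNA strand: TCAAATTCTCATCATGGAATGTTCTTAAAACGATGAGCCTCAGCAG. The template strand is its reverse complement (complement AGTTTAAGAGTAGTACCTTACAAGAATTTTGCTACTCGGAGTCGTC, then reverse).

5'-CTGCTGAGGCTCATCGTTTTAAGAACATTCCATGATGAGAATTTGA-3'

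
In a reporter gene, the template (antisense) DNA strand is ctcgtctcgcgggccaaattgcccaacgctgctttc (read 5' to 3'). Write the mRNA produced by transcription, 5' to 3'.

5'-GAAAGCAGCGUUGGGCAAUUUGGCCCGCGAGACGAG-3'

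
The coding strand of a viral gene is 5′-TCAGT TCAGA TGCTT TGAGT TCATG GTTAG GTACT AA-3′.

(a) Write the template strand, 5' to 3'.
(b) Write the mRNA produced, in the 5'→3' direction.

(a) 5'-TTAGTACCTAACCATGAACTCAAAGCATCTGAACTGA-3'
(b) 5'-UCAGUUCAGAUGCUUUGAGUUCAUGGUUAGGUACUAA-3'

(a) The template strand is the reverse complement of the coding strand: complement AGTCAAGTCTACGAAACTCAAGTACCAATCCATGATT, then reverse.
(b) mRNA matches the coding strand with T→U.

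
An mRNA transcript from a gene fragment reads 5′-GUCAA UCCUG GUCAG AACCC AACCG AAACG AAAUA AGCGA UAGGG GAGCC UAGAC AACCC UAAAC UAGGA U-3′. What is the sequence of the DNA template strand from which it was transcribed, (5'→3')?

Replace U with T to get the coding DNA strand: GTCAATCCTGGTCAGAACCCAACCGAAACGAAATAAGCGATAGGGGAGCCTAGACAACCCTAAACTAGGAT. The template strand is its reverse complement (complement CAGTTAGGACCAGTCTTGGGTTGGCTTTGCTTTATTCGCTATCCCCTCGGATCTGTTGGGATTTGATCCTA, then reverse).

5'-ATCCTAGTTTAGGGTTGTCTAGGCTCCCCTATCGCTTATTTCGTTTCGGTTGGGTTCTGACCAGGATTGAC-3'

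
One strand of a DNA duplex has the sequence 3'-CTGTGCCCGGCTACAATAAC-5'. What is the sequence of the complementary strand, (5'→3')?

The strand is given 3'→5', so its complement runs 5'→3' in the same left-to-right order: pair each base A↔T, G↔C.

5′-GACACGGGCCGATGTTATTG-3′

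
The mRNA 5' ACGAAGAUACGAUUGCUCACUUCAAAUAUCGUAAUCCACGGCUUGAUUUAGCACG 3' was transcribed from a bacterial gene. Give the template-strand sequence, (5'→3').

5'-CGTGCTAAATCAAGCCGTGGATTACGATATTTGAAGTGAGCAATCGTATCTTCGT-3'

Replace U with T to get the coding DNA strand: ACGAAGATACGATTGCTCACTTCAAATATCGTAATCCACGGCTTGATTTAGCACG. The template strand is its reverse complement (complement TGCTTCTATGCTAACGAGTGAAGTTTATAGCATTAGGTGCCGAACTAAATCGTGC, then reverse).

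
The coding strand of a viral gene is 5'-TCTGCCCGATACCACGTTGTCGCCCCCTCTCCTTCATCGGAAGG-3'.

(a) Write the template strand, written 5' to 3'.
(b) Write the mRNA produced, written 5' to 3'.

(a) The template strand is the reverse complement of the coding strand: complement AGACGGGCTATGGTGCAACAGCGGGGGAGAGGAAGTAGCCTTCC, then reverse.
(b) mRNA matches the coding strand with T→U.

(a) 5′-CCTTCCGATGAAGGAGAGGGGGCGACAACGTGGTATCGGGCAGA-3′
(b) 5′-UCUGCCCGAUACCACGUUGUCGCCCCCUCUCCUUCAUCGGAAGG-3′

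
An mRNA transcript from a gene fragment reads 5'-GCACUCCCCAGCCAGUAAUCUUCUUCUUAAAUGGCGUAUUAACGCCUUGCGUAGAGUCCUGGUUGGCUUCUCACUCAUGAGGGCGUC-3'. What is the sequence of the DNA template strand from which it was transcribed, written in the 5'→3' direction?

5′-GACGCCCTCATGAGTGAGAAGCCAACCAGGACTCTACGCAAGGCGTTAATACGCCATTTAAGAAGAAGATTACTGGCTGGGGAGTGC-3′

Replace U with T to get the coding DNA strand: GCACTCCCCAGCCAGTAATCTTCTTCTTAAATGGCGTATTAACGCCTTGCGTAGAGTCCTGGTTGGCTTCTCACTCATGAGGGCGTC. The template strand is its reverse complement (complement CGTGAGGGGTCGGTCATTAGAAGAAGAATTTACCGCATAATTGCGGAACGCATCTCAGGACCAACCGAAGAGTGAGTACTCCCGCAG, then reverse).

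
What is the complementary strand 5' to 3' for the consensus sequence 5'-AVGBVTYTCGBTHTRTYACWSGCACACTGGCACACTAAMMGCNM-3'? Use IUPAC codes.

Standard pairs A↔T, G↔C; ambiguity codes pair R↔Y, M↔K, W↔W, S↔S, B↔V, H↔D, N↔N. Complement (TBCVBARAGCVADAYARTGWSCGTGTGACCGTGTGATTKKCGNK), then reverse for 5'→3'.

5'-KNGCKKTTAGTGTGCCAGTGTGCSWGTRAYADAVCGARABVCBT-3'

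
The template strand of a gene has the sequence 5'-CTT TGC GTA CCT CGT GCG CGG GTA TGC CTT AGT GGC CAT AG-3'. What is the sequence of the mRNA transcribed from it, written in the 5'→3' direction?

5′-CUAUGGCCACUAAGGCAUACCCGCGCACGAGGUACGCAAAG-3′

The mRNA has the sequence of the coding strand (reverse complement of the template) with T→U. Reverse complement of CTTTGCGTACCTCGTGCGCGGGTATGCCTTAGTGGCCATAG is CTATGGCCACTAAGGCATACCCGCGCACGAGGTACGCAAAG; then T→U.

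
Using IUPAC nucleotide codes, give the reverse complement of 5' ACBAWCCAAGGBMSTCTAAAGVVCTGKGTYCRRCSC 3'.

5'-GSGYYGRACMCAGBBCTTTAGASKVCCTTGGWTVGT-3'

Standard pairs A↔T, G↔C; ambiguity codes pair R↔Y, M↔K, W↔W, S↔S, B↔V. Complement (TGVTWGGTTCCVKSAGATTTCBBGACMCARGYYGSG), then reverse for 5'→3'.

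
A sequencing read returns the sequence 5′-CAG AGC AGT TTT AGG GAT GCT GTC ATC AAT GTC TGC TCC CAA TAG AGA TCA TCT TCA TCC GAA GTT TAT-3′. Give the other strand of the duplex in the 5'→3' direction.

5'-ATAAACTTCGGATGAAGATGATCTCTATTGGGAGCAGACATTGATGACAGCATCCCTAAAACTGCTCTG-3'

Pairing A↔T and G↔C gives GTCTCGTCAAAATCCCTACGACAGTAGTTACAGACGAGGGTTATCTCTAGTAGAAGTAGGCTTCAAATA, running 3'→5'. Reverse for the 5'→3' convention.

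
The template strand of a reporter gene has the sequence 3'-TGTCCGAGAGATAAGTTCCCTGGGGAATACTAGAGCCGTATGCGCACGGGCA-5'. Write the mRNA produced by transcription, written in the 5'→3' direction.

5′-ACAGGCUCUCUAUUCAAGGGACCCCUUAUGAUCUCGGCAUACGCGUGCCCGU-3′

Reading the template 3'→5' as shown, RNA polymerase pairs each base (A→U, T→A, G↔C) to build mRNA 5'→3' directly.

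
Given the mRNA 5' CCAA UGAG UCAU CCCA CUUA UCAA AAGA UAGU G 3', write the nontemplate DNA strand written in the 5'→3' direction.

The coding DNA strand has the same 5'→3' sequence as the mRNA with U replaced by T.

5'-CCAATGAGTCATCCCACTTATCAAAAGATAGTG-3'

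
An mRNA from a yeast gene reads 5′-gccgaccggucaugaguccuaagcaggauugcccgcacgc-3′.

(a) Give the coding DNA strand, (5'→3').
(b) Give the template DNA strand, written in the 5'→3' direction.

(a) 5'-GCCGACCGGTCATGAGTCCTAAGCAGGATTGCCCGCACGC-3'
(b) 5'-GCGTGCGGGCAATCCTGCTTAGGACTCATGACCGGTCGGC-3'

(a) The coding strand matches the mRNA with U→T.
(b) The template strand is the reverse complement of the coding strand.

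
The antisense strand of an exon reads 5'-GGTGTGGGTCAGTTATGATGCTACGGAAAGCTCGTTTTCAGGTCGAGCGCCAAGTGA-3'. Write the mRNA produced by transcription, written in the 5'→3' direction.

The mRNA has the sequence of the coding strand (reverse complement of the template) with T→U. Reverse complement of GGTGTGGGTCAGTTATGATGCTACGGAAAGCTCGTTTTCAGGTCGAGCGCCAAGTGA is TCACTTGGCGCTCGACCTGAAAACGAGCTTTCCGTAGCATCATAACTGACCCACACC; then T→U.

5'-UCACUUGGCGCUCGACCUGAAAACGAGCUUUCCGUAGCAUCAUAACUGACCCACACC-3'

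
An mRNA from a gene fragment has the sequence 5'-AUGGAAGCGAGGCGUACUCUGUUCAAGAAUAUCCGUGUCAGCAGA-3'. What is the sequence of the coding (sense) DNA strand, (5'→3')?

5′-ATGGAAGCGAGGCGTACTCTGTTCAAGAATATCCGTGTCAGCAGA-3′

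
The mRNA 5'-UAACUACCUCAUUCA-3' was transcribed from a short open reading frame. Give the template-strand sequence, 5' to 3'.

Replace U with T to get the coding DNA strand: TAACTACCTCATTCA. The template strand is its reverse complement (complement ATTGATGGAGTAAGT, then reverse).

5'-TGAATGAGGTAGTTA-3'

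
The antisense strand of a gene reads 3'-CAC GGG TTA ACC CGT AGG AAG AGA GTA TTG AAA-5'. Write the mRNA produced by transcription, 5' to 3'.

5′-GUGCCCAAUUGGGCAUCCUUCUCUCAUAACUUU-3′

Reading the template 3'→5' as shown, RNA polymerase pairs each base (A→U, T→A, G↔C) to build mRNA 5'→3' directly.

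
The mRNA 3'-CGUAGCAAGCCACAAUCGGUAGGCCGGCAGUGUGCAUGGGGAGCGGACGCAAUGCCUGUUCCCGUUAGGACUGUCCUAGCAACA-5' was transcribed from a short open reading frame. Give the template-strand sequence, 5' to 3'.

Written 5'→3' the mRNA is ACAACGAUCCUGUCAGGAUUGCCCUUGUCCGUAACGCAGGCGAGGGGUACGUGUGACGGCCGGAUGGCUAACACCGAACGAUGC, so the coding DNA strand is ACAACGATCCTGTCAGGATTGCCCTTGTCCGTAACGCAGGCGAGGGGTACGTGTGACGGCCGGATGGCTAACACCGAACGATGC. The template is its reverse complement.

5'-GCATCGTTCGGTGTTAGCCATCCGGCCGTCACACGTACCCCTCGCCTGCGTTACGGACAAGGGCAATCCTGACAGGATCGTTGT-3'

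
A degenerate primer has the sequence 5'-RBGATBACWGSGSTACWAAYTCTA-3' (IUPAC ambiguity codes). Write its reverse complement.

Standard pairs A↔T, G↔C; ambiguity codes pair R↔Y, W↔W, S↔S, B↔V. Complement (YVCTAVTGWCSCSATGWTTRAGAT), then reverse for 5'→3'.

5'-TAGARTTWGTASCSCWGTVATCVY-3'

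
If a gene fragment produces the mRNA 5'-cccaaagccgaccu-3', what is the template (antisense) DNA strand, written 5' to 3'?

5'-AGGTCGGCTTTGGG-3'

Replace U with T to get the coding DNA strand: CCCAAAGCCGACCT. The template strand is its reverse complement (complement GGGTTTCGGCTGGA, then reverse).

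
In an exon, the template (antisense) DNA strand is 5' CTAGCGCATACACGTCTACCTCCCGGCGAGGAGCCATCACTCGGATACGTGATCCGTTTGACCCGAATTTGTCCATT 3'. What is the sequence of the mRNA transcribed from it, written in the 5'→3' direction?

5'-AAUGGACAAAUUCGGGUCAAACGGAUCACGUAUCCGAGUGAUGGCUCCUCGCCGGGAGGUAGACGUGUAUGCGCUAG-3'

RNA polymerase reads the template 3'→5' and synthesizes mRNA 5'→3' by base-pairing (A→U, T→A, G↔C). The complement of the template is GATCGCGTATGTGCAGATGGAGGGCCGCTCCTCGGTAGTGAGCCTATGCACTAGGCAAACTGGGCTTAAACAGGTAA; antiparallel, so 5'→3' the coding strand is AATGGACAAATTCGGGTCAAACGGATCACGTATCCGAGTGATGGCTCCTCGCCGGGAGGTAGACGTGTATGCGCTAG. Replace T with U for the mRNA.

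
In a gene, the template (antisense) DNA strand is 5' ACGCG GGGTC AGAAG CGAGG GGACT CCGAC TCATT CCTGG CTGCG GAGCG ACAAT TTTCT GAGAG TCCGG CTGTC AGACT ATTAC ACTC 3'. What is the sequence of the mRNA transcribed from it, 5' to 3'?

5'-GAGUGUAAUAGUCUGACAGCCGGACUCUCAGAAAAUUGUCGCUCCGCAGCCAGGAAUGAGUCGGAGUCCCCUCGCUUCUGACCCCGCGU-3'

The mRNA has the sequence of the coding strand (reverse complement of the template) with T→U. Reverse complement of ACGCGGGGTCAGAAGCGAGGGGACTCCGACTCATTCCTGGCTGCGGAGCGACAATTTTCTGAGAGTCCGGCTGTCAGACTATTACACTC is GAGTGTAATAGTCTGACAGCCGGACTCTCAGAAAATTGTCGCTCCGCAGCCAGGAATGAGTCGGAGTCCCCTCGCTTCTGACCCCGCGT; then T→U.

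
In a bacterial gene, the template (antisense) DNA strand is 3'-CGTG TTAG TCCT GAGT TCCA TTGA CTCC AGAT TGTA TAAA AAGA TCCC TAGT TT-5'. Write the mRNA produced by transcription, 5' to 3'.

5'-GCACAAUCAGGACUCAAGGUAACUGAGGUCUAACAUAUUUUUCUAGGGAUCAAA-3'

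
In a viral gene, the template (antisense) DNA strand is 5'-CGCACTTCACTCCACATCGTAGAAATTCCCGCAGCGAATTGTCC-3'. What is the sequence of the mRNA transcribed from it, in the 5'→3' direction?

5'-GGACAAUUCGCUGCGGGAAUUUCUACGAUGUGGAGUGAAGUGCG-3'

RNA polymerase reads the template 3'→5' and synthesizes mRNA 5'→3' by base-pairing (A→U, T→A, G↔C). The complement of the template is GCGTGAAGTGAGGTGTAGCATCTTTAAGGGCGTCGCTTAACAGG; antiparallel, so 5'→3' the coding strand is GGACAATTCGCTGCGGGAATTTCTACGATGTGGAGTGAAGTGCG. Replace T with U for the mRNA.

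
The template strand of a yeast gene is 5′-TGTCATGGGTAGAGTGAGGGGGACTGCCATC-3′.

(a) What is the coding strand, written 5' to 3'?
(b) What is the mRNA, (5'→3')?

(a) The coding strand is the reverse complement of the template: complement ACAGTACCCATCTCACTCCCCCTGACGGTAG, then reverse.
(b) mRNA has the coding-strand sequence with T→U.

(a) 5'-GATGGCAGTCCCCCTCACTCTACCCATGACA-3'
(b) 5'-GAUGGCAGUCCCCCUCACUCUACCCAUGACA-3'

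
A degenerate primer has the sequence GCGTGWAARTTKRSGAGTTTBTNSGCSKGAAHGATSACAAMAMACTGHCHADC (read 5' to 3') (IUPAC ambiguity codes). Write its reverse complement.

Standard pairs A↔T, G↔C; ambiguity codes pair R↔Y, M↔K, W↔W, S↔S, B↔V, D↔H, N↔N. Complement (CGCACWTTYAAMYSCTCAAAVANSCGSMCTTDCTASTGTTKTKTGACDGDTHG), then reverse for 5'→3'.

5'-GHTDGDCAGTKTKTTGTSATCDTTCMSGCSNAVAAACTCSYMAAYTTWCACGC-3'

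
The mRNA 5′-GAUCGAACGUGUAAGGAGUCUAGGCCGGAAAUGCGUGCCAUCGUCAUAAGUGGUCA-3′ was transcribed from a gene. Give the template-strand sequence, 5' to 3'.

Replace U with T to get the coding DNA strand: GATCGAACGTGTAAGGAGTCTAGGCCGGAAATGCGTGCCATCGTCATAAGTGGTCA. The template strand is its reverse complement (complement CTAGCTTGCACATTCCTCAGATCCGGCCTTTACGCACGGTAGCAGTATTCACCAGT, then reverse).

5'-TGACCACTTATGACGATGGCACGCATTTCCGGCCTAGACTCCTTACACGTTCGATC-3'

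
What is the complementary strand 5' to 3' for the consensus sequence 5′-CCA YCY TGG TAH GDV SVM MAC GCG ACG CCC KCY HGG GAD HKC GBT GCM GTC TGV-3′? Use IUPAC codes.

5'-BCAGACKGCAVCGMDHTCCCDRGMGGGCGTCGCGTKKBSBHCDTACCARGRTGG-3'

Standard pairs A↔T, G↔C; ambiguity codes pair Y↔R, M↔K, S↔S, B↔V, D↔H. Complement (GGTRGRACCATDCHBSBKKTGCGCTGCGGGMGRDCCCTHDMGCVACGKCAGACB), then reverse for 5'→3'.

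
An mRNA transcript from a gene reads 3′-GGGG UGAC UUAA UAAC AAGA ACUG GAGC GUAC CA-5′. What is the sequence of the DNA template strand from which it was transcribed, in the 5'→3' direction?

5'-CCCCACTGAATTATTGTTCTTGACCTCGCATGGT-3'

Written 5'→3' the mRNA is ACCAUGCGAGGUCAAGAACAAUAAUUCAGUGGGG, so the coding DNA strand is ACCATGCGAGGTCAAGAACAATAATTCAGTGGGG. The template is its reverse complement.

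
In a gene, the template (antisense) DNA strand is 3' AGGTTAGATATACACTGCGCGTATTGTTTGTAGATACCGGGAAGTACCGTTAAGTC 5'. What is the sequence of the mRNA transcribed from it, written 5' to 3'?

5'-UCCAAUCUAUAUGUGACGCGCAUAACAAACAUCUAUGGCCCUUCAUGGCAAUUCAG-3'

Reading the template 3'→5' as shown, RNA polymerase pairs each base (A→U, T→A, G↔C) to build mRNA 5'→3' directly.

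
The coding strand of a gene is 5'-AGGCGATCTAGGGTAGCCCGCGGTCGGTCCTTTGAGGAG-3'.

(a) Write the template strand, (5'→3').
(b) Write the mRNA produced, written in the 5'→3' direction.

(a) 5'-CTCCTCAAAGGACCGACCGCGGGCTACCCTAGATCGCCT-3'
(b) 5'-AGGCGAUCUAGGGUAGCCCGCGGUCGGUCCUUUGAGGAG-3'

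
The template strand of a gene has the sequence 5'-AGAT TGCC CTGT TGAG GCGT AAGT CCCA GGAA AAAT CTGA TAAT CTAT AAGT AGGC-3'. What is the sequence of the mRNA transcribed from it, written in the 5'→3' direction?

5'-GCCUACUUAUAGAUUAUCAGAUUUUUCCUGGGACUUACGCCUCAACAGGGCAAUCU-3'

The mRNA has the sequence of the coding strand (reverse complement of the template) with T→U. Reverse complement of AGATTGCCCTGTTGAGGCGTAAGTCCCAGGAAAAATCTGATAATCTATAAGTAGGC is GCCTACTTATAGATTATCAGATTTTTCCTGGGACTTACGCCTCAACAGGGCAATCT; then T→U.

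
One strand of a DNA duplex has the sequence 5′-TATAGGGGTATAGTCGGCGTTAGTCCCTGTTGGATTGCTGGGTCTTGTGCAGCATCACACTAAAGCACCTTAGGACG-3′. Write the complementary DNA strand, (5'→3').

5'-CGTCCTAAGGTGCTTTAGTGTGATGCTGCACAAGACCCAGCAATCCAACAGGGACTAACGCCGACTATACCCCTATA-3'

Pairing A↔T and G↔C gives ATATCCCCATATCAGCCGCAATCAGGGACAACCTAACGACCCAGAACACGTCGTAGTGTGATTTCGTGGAATCCTGC, running 3'→5'. Reverse for the 5'→3' convention.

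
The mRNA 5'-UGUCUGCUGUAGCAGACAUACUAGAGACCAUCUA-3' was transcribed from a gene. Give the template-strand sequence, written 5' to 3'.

5'-TAGATGGTCTCTAGTATGTCTGCTACAGCAGACA-3'

Replace U with T to get the coding DNA strand: TGTCTGCTGTAGCAGACATACTAGAGACCATCTA. The template strand is its reverse complement (complement ACAGACGACATCGTCTGTATGATCTCTGGTAGAT, then reverse).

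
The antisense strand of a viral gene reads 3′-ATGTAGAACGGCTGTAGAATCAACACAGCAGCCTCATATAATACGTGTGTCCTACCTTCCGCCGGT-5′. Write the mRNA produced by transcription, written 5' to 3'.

5'-UACAUCUUGCCGACAUCUUAGUUGUGUCGUCGGAGUAUAUUAUGCACACAGGAUGGAAGGCGGCCA-3'

Reading the template 3'→5' as shown, RNA polymerase pairs each base (A→U, T→A, G↔C) to build mRNA 5'→3' directly.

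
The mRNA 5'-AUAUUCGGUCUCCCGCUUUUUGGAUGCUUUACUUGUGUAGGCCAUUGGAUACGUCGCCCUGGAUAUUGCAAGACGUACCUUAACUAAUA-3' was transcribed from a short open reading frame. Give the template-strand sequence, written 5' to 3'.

5'-TATTAGTTAAGGTACGTCTTGCAATATCCAGGGCGACGTATCCAATGGCCTACACAAGTAAAGCATCCAAAAAGCGGGAGACCGAATAT-3'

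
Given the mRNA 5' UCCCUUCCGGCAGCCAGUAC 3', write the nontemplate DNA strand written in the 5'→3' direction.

The coding DNA strand has the same 5'→3' sequence as the mRNA with U replaced by T.

5'-TCCCTTCCGGCAGCCAGTAC-3'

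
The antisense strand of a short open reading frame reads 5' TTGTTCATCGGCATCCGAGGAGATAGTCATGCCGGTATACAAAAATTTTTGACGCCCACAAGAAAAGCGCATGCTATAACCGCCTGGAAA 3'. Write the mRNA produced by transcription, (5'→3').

RNA polymerase reads the template 3'→5' and synthesizes mRNA 5'→3' by base-pairing (A→U, T→A, G↔C). The complement of the template is AACAAGTAGCCGTAGGCTCCTCTATCAGTACGGCCATATGTTTTTAAAAACTGCGGGTGTTCTTTTCGCGTACGATATTGGCGGACCTTT; antiparallel, so 5'→3' the coding strand is TTTCCAGGCGGTTATAGCATGCGCTTTTCTTGTGGGCGTCAAAAATTTTTGTATACCGGCATGACTATCTCCTCGGATGCCGATGAACAA. Replace T with U for the mRNA.

5'-UUUCCAGGCGGUUAUAGCAUGCGCUUUUCUUGUGGGCGUCAAAAAUUUUUGUAUACCGGCAUGACUAUCUCCUCGGAUGCCGAUGAACAA-3'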